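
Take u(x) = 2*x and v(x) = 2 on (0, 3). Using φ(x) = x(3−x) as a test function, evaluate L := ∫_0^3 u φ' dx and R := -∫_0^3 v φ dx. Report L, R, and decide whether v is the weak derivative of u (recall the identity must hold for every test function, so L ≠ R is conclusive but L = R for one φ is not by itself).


LHS = -9, RHS = -9. Yes, v = u' weakly.

u(x) = 2*x, classical derivative u'(x) = 2.
φ(x) = x(3−x), so φ'(x) = 3 - 2*x.
Note φ(0) = φ(3) = 0, so the boundary term u·φ vanishes.
LHS = ∫_0^3 u(x) φ'(x) dx = ∫_0^3 (-4*x^2 + 6*x) dx. Term by term:
  ∫_0^3 -4*x^2 dx = -36;  ∫_0^3 6*x dx = 27.
Sum: -36 + 27 = -9.
So LHS = -9.
∫_0^3 v(x) φ(x) dx = ∫_0^3 (-2*x^2 + 6*x) dx. Term by term:
  ∫_0^3 -2*x^2 dx = -18;  ∫_0^3 6*x dx = 27.
Sum: -18 + 27 = 9.
So RHS = -∫_0^3 v(x) φ(x) dx = -9.
LHS = RHS, so the identity holds for this test φ.
Moreover u is smooth here and v(x) = u'(x) = 2 pointwise, so the identity holds for every test function. Hence v is the weak derivative of u.


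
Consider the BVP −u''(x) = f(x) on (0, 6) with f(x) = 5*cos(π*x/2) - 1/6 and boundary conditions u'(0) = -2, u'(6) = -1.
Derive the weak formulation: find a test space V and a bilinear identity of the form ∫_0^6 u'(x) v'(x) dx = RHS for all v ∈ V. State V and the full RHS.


V = H^1(0, 6) (v unrestricted at boundary; u is determined up to an additive constant); weak form: ∫_0^6 u'v' dx = ∫_0^6 (5*cos(π*x/2) - 1/6) v dx − v(6) + 2·v(0) for all v ∈ V.

Multiply both sides by a test function v and integrate from 0 to 6:
  ∫_0^6 −u''(x) v(x) dx = ∫_0^6 f(x) v(x) dx.
Integrate the LHS by parts once:
  ∫_0^6 −u'' v dx = −[u'(x) v(x)]_0^6 + ∫_0^6 u'(x) v'(x) dx.
Thus ∫_0^6 u'(x) v'(x) dx = ∫_0^6 f(x) v(x) dx + [u'(x) v(x)]_0^6.
Choose V so that boundary terms are either known or forced to vanish.
u has inhomogeneous Neumann u'(0) = -2, u'(6) = -1. [u' v]_0^6 = (-1)·v(6) − (-2)·v(0) = − v(6) + 2·v(0). Take V = H^1(0, 6); boundary term becomes part of RHS.
Weak formulation: find u (satisfying any essential BC) such that ∫_0^6 u'(x) v'(x) dx = ∫_0^6 f v dx − v(6) + 2·v(0) for all v ∈ V (Neumann data are natural BCs: they enter the RHS as boundary terms).
Substituting f(x) = 5*cos(π*x/2) - 1/6, the right-hand side is ∫_0^6 (5*cos(π*x/2) - 1/6) v dx − v(6) + 2·v(0).
Compatibility check (pure Neumann): taking v ≡ 1 ∈ V gives 0 = ∫_0^6 f dx + (-1) − (-2), i.e. ∫_0^6 f dx must equal u'(0) − u'(6) = -1. Indeed ∫_0^6 (5*cos(π*x/2) - 1/6) dx = -1, so the data are compatible. The solution is then unique only up to an additive constant (fix it e.g. by requiring ∫_0^6 u dx = 0).


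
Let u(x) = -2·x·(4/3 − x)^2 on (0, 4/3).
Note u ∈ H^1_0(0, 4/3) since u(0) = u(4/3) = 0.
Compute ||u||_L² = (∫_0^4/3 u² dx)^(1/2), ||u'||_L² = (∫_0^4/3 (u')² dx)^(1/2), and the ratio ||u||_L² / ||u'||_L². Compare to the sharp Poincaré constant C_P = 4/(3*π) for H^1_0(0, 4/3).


||u||_L² / ||u'||_L² = 2*sqrt(14)/21 < C_P = 4/(3*π).

u(x) = -2·x·(4/3 − x)^2, so u'(x) = -6*x^2 + 32*x/3 - 32/9.
u(x) = -2·x·(4/3 − x)^2 vanishes at x = 0 and x = 4/3, so u ∈ H^1_0(0, 4/3). Differentiate via the product rule and integrate the resulting polynomials term by term.
  ∫_0^4/3 u² dx = ∫_0^4/3 (4*x^6 - 64*x^5/3 + 128*x^4/3 - 1024*x^3/27 + 1024*x^2/81) dx. Term by term:
    ∫_0^4/3 4*x^6 dx = 65536/15309;  ∫_0^4/3 -64*x^5/3 dx = -131072/6561;  ∫_0^4/3 128*x^4/3 dx = 131072/3645;
    ∫_0^4/3 -1024*x^3/27 dx = -65536/2187;  ∫_0^4/3 1024*x^2/81 dx = 65536/6561.
  Sum: 65536/15309 − 131072/6561 + 131072/3645 − 65536/2187 + 65536/6561 = 65536/229635.
  ∫_0^4/3 (u')² dx = ∫_0^4/3 (36*x^4 - 128*x^3 + 1408*x^2/9 - 2048*x/27 + 1024/81) dx. Term by term:
    ∫_0^4/3 36*x^4 dx = 4096/135;  ∫_0^4/3 -128*x^3 dx = -8192/81;  ∫_0^4/3 1408*x^2/9 dx = 90112/729;
    ∫_0^4/3 -2048*x/27 dx = -16384/243;  ∫_0^4/3 1024/81 dx = 4096/243.
  Sum: 4096/135 − 8192/81 + 90112/729 − 16384/243 + 4096/243 = 8192/3645.
∫_0^4/3 u² dx = 65536/229635, so ||u||_L² = 256*sqrt(35)/2835.
∫_0^4/3 (u')² dx = 8192/3645, so ||u'||_L² = 64*sqrt(10)/135.
Ratio ||u||_L² / ||u'||_L² = 2*sqrt(14)/21.
Sharp Poincaré constant on H^1_0(0, 4/3) is C_P = L/π = 4/(3*π), achieved by sin(3*π/4·x).
A polynomial bump cannot attain the sharp Poincaré constant (only the first sine eigenfunction does), so the ratio is strictly less than C_P, consistent with ||u||_L² ≤ C_P ||u'||_L².


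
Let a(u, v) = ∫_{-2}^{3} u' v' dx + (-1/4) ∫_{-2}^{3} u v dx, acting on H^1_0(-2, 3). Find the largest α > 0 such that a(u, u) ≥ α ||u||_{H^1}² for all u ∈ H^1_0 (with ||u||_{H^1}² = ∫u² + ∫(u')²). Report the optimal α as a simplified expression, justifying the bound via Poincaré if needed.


α = (-25/4 + π^2)/(π^2 + 25)

Coercivity of a(·,·) on H^1_0(-2, 3) means a(u, u) ≥ α ||u||_{H^1}² for every u ∈ H^1_0.
The interval has length L = 5, and Poincaré/coercivity depend only on L. Here a(u, u) = ∫(u')² + (-1/4)·∫u².
Here c = -1/4 < 0 with |c| < (π/L)² = π^2/25, so coercivity still holds. The condition a(u,u) ≥ α||u||_{H^1}² reads (1−α)∫(u')² ≥ (α−c)∫u². Any admissible α is ≤ 1 (rapidly oscillating u have ∫u²/∫(u')² → 0), and α = 1 would force 0 ≥ (1−c)∫u², impossible since c < 1; so 1−α > 0. By the sharp Poincaré inequality on H^1_0 of an interval of length L, ∫(u')² ≥ (π/L)²∫u² with equality for the first sine mode sin(π(x−x₀)/L) (x₀ the left endpoint), so the inequality holds for all u iff (1−α)(π/L)² ≥ α − c, i.e. α ≤ ((π/L)² + c)/((π/L)² + 1) = (1 + c(L/π)²)/(1 + (L/π)²). (Direct route, valid since c ≤ 0: Poincaré gives c∫u² ≥ c(L/π)²∫(u')², so a(u,u) ≥ (1 + c(L/π)²)∫(u')², while ||u||_{H^1}² ≤ (1 + (L/π)²)∫(u')²; dividing yields the same α.) With (π/L)² = π^2/25 and c = -1/4, the largest admissible constant is α = ((π/L)² + c)/((π/L)² + 1).
Simplifying, α = (-25/4 + π^2)/(π^2 + 25).


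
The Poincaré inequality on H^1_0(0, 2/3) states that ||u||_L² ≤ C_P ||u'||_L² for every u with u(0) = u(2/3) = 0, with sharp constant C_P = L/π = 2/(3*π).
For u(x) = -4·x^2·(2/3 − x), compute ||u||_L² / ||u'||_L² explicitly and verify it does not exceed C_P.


||u||_L² / ||u'||_L² = sqrt(14)/21 < C_P = 2/(3*π).

u(x) = -4·x^2·(2/3 − x), so u'(x) = 4*x*(9*x - 4)/3.
u(x) = -4·x^2·(2/3 − x) vanishes at x = 0 and x = 2/3, so u ∈ H^1_0(0, 2/3). Differentiate via the product rule and integrate the resulting polynomials term by term.
  ∫_0^2/3 u² dx = ∫_0^2/3 (16*x^6 - 64*x^5/3 + 64*x^4/9) dx. Term by term:
    ∫_0^2/3 16*x^6 dx = 2048/15309;  ∫_0^2/3 -64*x^5/3 dx = -2048/6561;  ∫_0^2/3 64*x^4/9 dx = 2048/10935.
  Sum: 2048/15309 − 2048/6561 + 2048/10935 = 2048/229635.
  ∫_0^2/3 (u')² dx = ∫_0^2/3 (144*x^4 - 128*x^3 + 256*x^2/9) dx. Term by term:
    ∫_0^2/3 144*x^4 dx = 512/135;  ∫_0^2/3 -128*x^3 dx = -512/81;  ∫_0^2/3 256*x^2/9 dx = 2048/729.
  Sum: 512/135 − 512/81 + 2048/729 = 1024/3645.
∫_0^2/3 u² dx = 2048/229635, so ||u||_L² = 32*sqrt(70)/2835.
∫_0^2/3 (u')² dx = 1024/3645, so ||u'||_L² = 32*sqrt(5)/135.
Ratio ||u||_L² / ||u'||_L² = sqrt(14)/21.
Sharp Poincaré constant on H^1_0(0, 2/3) is C_P = L/π = 2/(3*π), achieved by sin(3*π/2·x).
A polynomial bump cannot attain the sharp Poincaré constant (only the first sine eigenfunction does), so the ratio is strictly less than C_P, consistent with ||u||_L² ≤ C_P ||u'||_L².


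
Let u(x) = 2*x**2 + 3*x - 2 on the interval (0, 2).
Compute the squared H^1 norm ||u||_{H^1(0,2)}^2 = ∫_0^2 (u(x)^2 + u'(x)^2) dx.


||u||_{H^1}^2 = 2534/15

The H^1 norm (squared) on an interval (0, L) is
  ||u||_{H^1}^2 = ∫_0^L u(x)^2 dx + ∫_0^L u'(x)^2 dx.
Compute u'(x) = 4*x + 3.
Then u(x)^2 = 4*x**4 + 12*x**3 + x**2 - 12*x + 4 and u'(x)^2 = 16*x**2 + 24*x + 9.
Integrate each monomial from 0 to 2 using ∫_0^2 c·x^n dx = c·2^(n+1)/(n+1):
  ∫_0^2 u(x)^2 dx = ∫_0^2 (4*x^4 + 12*x^3 + x^2 - 12*x + 4) dx. Term by term:
    ∫_0^2 4*x^4 dx = 128/5;  ∫_0^2 12*x^3 dx = 48;  ∫_0^2 x^2 dx = 8/3;
    ∫_0^2 -12*x dx = -24;  ∫_0^2 4 dx = 8.
  Sum: 128/5 + 48 + 8/3 − 24 + 8 = 904/15.
  ∫_0^2 u'(x)^2 dx = ∫_0^2 (16*x^2 + 24*x + 9) dx. Term by term:
    ∫_0^2 16*x^2 dx = 128/3;  ∫_0^2 24*x dx = 48;  ∫_0^2 9 dx = 18.
  Sum: 128/3 + 48 + 18 = 326/3.
Adding: ||u||_{H^1}^2 = 904/15 + 326/3 = 2534/15.


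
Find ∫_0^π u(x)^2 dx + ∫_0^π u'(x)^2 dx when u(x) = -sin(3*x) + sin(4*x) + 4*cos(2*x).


||u||_{H^1(0,π)}^2 = -48 + 107*π/2

u'(x) = -8*sin(2*x) - 3*cos(3*x) + 4*cos(4*x).
Expand u² and (u')² and integrate term by term on (0, π), using: for integers n ≥ 1, ∫_0^π sin²(nx) dx = ∫_0^π cos²(nx) dx = π/2; for n ≠ n', ∫_0^π sin(nx)sin(n'x) dx = ∫_0^π cos(nx)cos(n'x) dx = 0; and by product-to-sum, ∫_0^π sin(nx)cos(n'x) dx = ½∫_0^π [sin((n+n')x) + sin((n−n')x)] dx, which is 0 when n+n' is even and 2n/(n²−n'²) when n+n' is odd (it need not vanish on (0, π)).
  u² squared terms: (-1)²·∫sin(3x)² dx = 1·π/2 = π/2;  (4)²·∫cos(2x)² dx = 16·π/2 = 8*π;  (1)²·∫sin(4x)² dx = 1·π/2 = π/2.
  u² cross terms: 2·(-1)·(4)·∫sin(3x)·cos(2x) dx = -8·(6/5) = -48/5;  2·(-1)·(1)·∫sin(3x)·sin(4x) dx = -2·(0) = 0;  2·(4)·(1)·∫cos(2x)·sin(4x) dx = 8·(0) = 0.
  So ∫_0^π u² dx = π/2 + 8*π + π/2 − 48/5 + 0 + 0 = -48/5 + 9*π.
  (u')² squared terms: (-8)²·∫sin(2x)² dx = 64·π/2 = 32*π;  (-3)²·∫cos(3x)² dx = 9·π/2 = 9*π/2;  (4)²·∫cos(4x)² dx = 16·π/2 = 8*π.
  (u')² cross terms: 2·(-8)·(-3)·∫sin(2x)·cos(3x) dx = 48·(-4/5) = -192/5;  2·(-8)·(4)·∫sin(2x)·cos(4x) dx = -64·(0) = 0;  2·(-3)·(4)·∫cos(3x)·cos(4x) dx = -24·(0) = 0.
  So ∫_0^π (u')² dx = 32*π + 9*π/2 + 8*π − 192/5 + 0 + 0 = -192/5 + 89*π/2.
||u||_{H^1}^2 = (-48/5 + 9*π) + (-192/5 + 89*π/2) = -48 + 107*π/2.


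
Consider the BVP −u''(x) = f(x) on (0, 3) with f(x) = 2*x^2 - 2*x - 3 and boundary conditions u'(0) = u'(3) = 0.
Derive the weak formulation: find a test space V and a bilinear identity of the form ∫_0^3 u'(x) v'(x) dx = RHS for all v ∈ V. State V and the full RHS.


V = H^1(0, 3) (no boundary constraint on v; u is determined up to an additive constant); weak form: ∫_0^3 u'v' dx = ∫_0^3 (2*x^2 - 2*x - 3) v dx for all v ∈ V.

Multiply both sides by a test function v and integrate from 0 to 3:
  ∫_0^3 −u''(x) v(x) dx = ∫_0^3 f(x) v(x) dx.
Integrate the LHS by parts once:
  ∫_0^3 −u'' v dx = −[u'(x) v(x)]_0^3 + ∫_0^3 u'(x) v'(x) dx.
Thus ∫_0^3 u'(x) v'(x) dx = ∫_0^3 f(x) v(x) dx + [u'(x) v(x)]_0^3.
Choose V so that boundary terms are either known or forced to vanish.
u has homogeneous Neumann: u'(0) = u'(3) = 0. So [u' v]_0^3 = 0·v(3) − 0·v(0) = 0 for any v; take V = H^1(0, 3).
Weak formulation: find u (satisfying any essential BC) such that ∫_0^3 u'(x) v'(x) dx = ∫_0^3 f v dx for all v ∈ V (homogeneous Neumann, so boundary terms vanish).
Substituting f(x) = 2*x^2 - 2*x - 3, the right-hand side is ∫_0^3 (2*x^2 - 2*x - 3) v dx.
Compatibility check (pure Neumann): taking v ≡ 1 ∈ V gives 0 = ∫_0^3 f dx + (0) − (0), i.e. ∫_0^3 f dx must equal u'(0) − u'(3) = 0. Indeed ∫_0^3 (2*x^2 - 2*x - 3) dx = 0, so the data are compatible. The solution is then unique only up to an additive constant (fix it e.g. by requiring ∫_0^3 u dx = 0).


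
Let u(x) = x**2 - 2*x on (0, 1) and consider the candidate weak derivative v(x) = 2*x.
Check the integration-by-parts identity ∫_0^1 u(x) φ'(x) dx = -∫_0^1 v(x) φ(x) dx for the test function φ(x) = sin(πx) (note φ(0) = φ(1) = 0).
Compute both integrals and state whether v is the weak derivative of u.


LHS = 2/π, RHS = -2/π. No, v is not the weak derivative of u.

u(x) = x**2 - 2*x, classical derivative u'(x) = 2*x - 2.
φ(x) = sin(πx), so φ'(x) = π*cos(π*x).
Note φ(0) = φ(1) = 0, so the boundary term u·φ vanishes.
LHS = ∫_0^1 u(x) φ'(x) dx = ∫_0^1 (π*x^2*cos(π*x) - 2*π*x*cos(π*x)) dx. Term by term:
  ∫_0^1 π*x^2*cos(π*x) dx = -2/π;  ∫_0^1 -2*π*x*cos(π*x) dx = 4/π.
Sum: -2/π + 4/π = 2/π.
So LHS = 2/π.
∫_0^1 v(x) φ(x) dx = ∫_0^1 (2*x*sin(π*x)) dx. Term by term:
  ∫_0^1 2*x*sin(π*x) dx = 2/π.
So RHS = -∫_0^1 v(x) φ(x) dx = -2/π.
LHS − RHS = 4/π ≠ 0, so the identity fails.
(For a valid weak derivative the identity must hold for EVERY test function, in particular this one. The failure shows v is NOT the weak derivative of u.)
Correct weak derivative would be u'(x) = 2*x - 2.


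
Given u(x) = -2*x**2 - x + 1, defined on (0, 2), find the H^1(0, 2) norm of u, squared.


||u||_{H^1}^2 = 1384/15

The H^1 norm (squared) on an interval (0, L) is
  ||u||_{H^1}^2 = ∫_0^L u(x)^2 dx + ∫_0^L u'(x)^2 dx.
Compute u'(x) = -4*x - 1.
Then u(x)^2 = 4*x**4 + 4*x**3 - 3*x**2 - 2*x + 1 and u'(x)^2 = 16*x**2 + 8*x + 1.
Integrate each monomial from 0 to 2 using ∫_0^2 c·x^n dx = c·2^(n+1)/(n+1):
  ∫_0^2 u(x)^2 dx = ∫_0^2 (4*x^4 + 4*x^3 - 3*x^2 - 2*x + 1) dx. Term by term:
    ∫_0^2 4*x^4 dx = 128/5;  ∫_0^2 4*x^3 dx = 16;  ∫_0^2 -3*x^2 dx = -8;
    ∫_0^2 -2*x dx = -4;  ∫_0^2 1 dx = 2.
  Sum: 128/5 + 16 − 8 − 4 + 2 = 158/5.
  ∫_0^2 u'(x)^2 dx = ∫_0^2 (16*x^2 + 8*x + 1) dx. Term by term:
    ∫_0^2 16*x^2 dx = 128/3;  ∫_0^2 8*x dx = 16;  ∫_0^2 1 dx = 2.
  Sum: 128/3 + 16 + 2 = 182/3.
Adding: ||u||_{H^1}^2 = 158/5 + 182/3 = 1384/15.


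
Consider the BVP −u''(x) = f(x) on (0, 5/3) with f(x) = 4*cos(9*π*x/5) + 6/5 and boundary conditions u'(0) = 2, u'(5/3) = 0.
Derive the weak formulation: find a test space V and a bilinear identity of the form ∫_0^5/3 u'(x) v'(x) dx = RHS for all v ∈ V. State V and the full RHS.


V = H^1(0, 5/3) (v unrestricted at boundary; u is determined up to an additive constant); weak form: ∫_0^5/3 u'v' dx = ∫_0^5/3 (4*cos(9*π*x/5) + 6/5) v dx − 2·v(0) for all v ∈ V.

Multiply both sides by a test function v and integrate from 0 to 5/3:
  ∫_0^5/3 −u''(x) v(x) dx = ∫_0^5/3 f(x) v(x) dx.
Integrate the LHS by parts once:
  ∫_0^5/3 −u'' v dx = −[u'(x) v(x)]_0^5/3 + ∫_0^5/3 u'(x) v'(x) dx.
Thus ∫_0^5/3 u'(x) v'(x) dx = ∫_0^5/3 f(x) v(x) dx + [u'(x) v(x)]_0^5/3.
Choose V so that boundary terms are either known or forced to vanish.
u has inhomogeneous Neumann u'(0) = 2, u'(5/3) = 0. [u' v]_0^5/3 = (0)·v(5/3) − (2)·v(0) = − 2·v(0). Take V = H^1(0, 5/3); boundary term becomes part of RHS.
Weak formulation: find u (satisfying any essential BC) such that ∫_0^5/3 u'(x) v'(x) dx = ∫_0^5/3 f v dx − 2·v(0) for all v ∈ V (Neumann data are natural BCs: they enter the RHS as boundary terms).
Substituting f(x) = 4*cos(9*π*x/5) + 6/5, the right-hand side is ∫_0^5/3 (4*cos(9*π*x/5) + 6/5) v dx − 2·v(0).
Compatibility check (pure Neumann): taking v ≡ 1 ∈ V gives 0 = ∫_0^5/3 f dx + (0) − (2), i.e. ∫_0^5/3 f dx must equal u'(0) − u'(5/3) = 2. Indeed ∫_0^5/3 (4*cos(9*π*x/5) + 6/5) dx = 2, so the data are compatible. The solution is then unique only up to an additive constant (fix it e.g. by requiring ∫_0^5/3 u dx = 0).


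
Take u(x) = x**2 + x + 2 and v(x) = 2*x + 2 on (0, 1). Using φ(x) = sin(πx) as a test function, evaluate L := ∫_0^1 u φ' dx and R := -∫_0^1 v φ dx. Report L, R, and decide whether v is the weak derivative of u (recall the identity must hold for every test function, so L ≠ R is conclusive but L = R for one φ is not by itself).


LHS = -4/π, RHS = -6/π. No, v is not the weak derivative of u.

u(x) = x**2 + x + 2, classical derivative u'(x) = 2*x + 1.
φ(x) = sin(πx), so φ'(x) = π*cos(π*x).
Note φ(0) = φ(1) = 0, so the boundary term u·φ vanishes.
LHS = ∫_0^1 u(x) φ'(x) dx = ∫_0^1 (π*x^2*cos(π*x) + π*x*cos(π*x) + 2*π*cos(π*x)) dx. Term by term:
  ∫_0^1 2*π*cos(π*x) dx = 0;  ∫_0^1 π*x*cos(π*x) dx = -2/π;  ∫_0^1 π*x^2*cos(π*x) dx = -2/π.
Sum: 0 − 2/π − 2/π = -4/π.
So LHS = -4/π.
∫_0^1 v(x) φ(x) dx = ∫_0^1 (2*x*sin(π*x) + 2*sin(π*x)) dx. Term by term:
  ∫_0^1 2*sin(π*x) dx = 4/π;  ∫_0^1 2*x*sin(π*x) dx = 2/π.
Sum: 4/π + 2/π = 6/π.
So RHS = -∫_0^1 v(x) φ(x) dx = -6/π.
LHS − RHS = 2/π ≠ 0, so the identity fails.
(For a valid weak derivative the identity must hold for EVERY test function, in particular this one. The failure shows v is NOT the weak derivative of u.)
Correct weak derivative would be u'(x) = 2*x + 1.


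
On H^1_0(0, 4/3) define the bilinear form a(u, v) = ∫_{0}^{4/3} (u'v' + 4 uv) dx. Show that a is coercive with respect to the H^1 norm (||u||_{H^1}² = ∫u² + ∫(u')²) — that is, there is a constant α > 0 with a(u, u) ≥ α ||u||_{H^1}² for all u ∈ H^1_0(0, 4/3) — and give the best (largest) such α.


α = 1

Coercivity of a(·,·) on H^1_0(0, 4/3) means a(u, u) ≥ α ||u||_{H^1}² for every u ∈ H^1_0.
The interval has length L = 4/3, and Poincaré/coercivity depend only on L. Here a(u, u) = ∫(u')² + (4)·∫u².
Here c = 4 ≥ 1, so a(u,u) = ∫(u')² + c∫u² ≥ ∫(u')² + ∫u² = ||u||_{H^1}², i.e. α = 1 works. No larger α is possible: a(u,u) ≥ α||u||_{H^1}² means (1−α)∫(u')² ≥ (α−c)∫u², and for the modes u_n = sin(nπ(x−x₀)/L) (x₀ the left endpoint) one has ∫u_n²/∫(u_n')² = (L/(nπ))² → 0, so a(u_n,u_n)/||u_n||_{H^1}² → 1. Hence the optimal constant is α = 1.
Therefore α = 1.


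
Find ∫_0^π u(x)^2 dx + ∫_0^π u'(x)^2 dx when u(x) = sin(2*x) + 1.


||u||_{H^1(0,π)}^2 = 7*π/2

u'(x) = 2*cos(2*x).
Expand u² and (u')² and integrate term by term on (0, π), using: for integers n ≥ 1, ∫_0^π sin²(nx) dx = ∫_0^π cos²(nx) dx = π/2; for n ≠ n', ∫_0^π sin(nx)sin(n'x) dx = ∫_0^π cos(nx)cos(n'x) dx = 0; and by product-to-sum, ∫_0^π sin(nx)cos(n'x) dx = ½∫_0^π [sin((n+n')x) + sin((n−n')x)] dx, which is 0 when n+n' is even and 2n/(n²−n'²) when n+n' is odd (it need not vanish on (0, π)). For the constant mode: ∫_0^π 1 dx = π, ∫_0^π cos(nx) dx = 0, ∫_0^π sin(nx) dx = (1−(−1)^n)/n.
  u² squared terms: (1)²·∫1 dx = 1·π = π;  (1)²·∫sin(2x)² dx = 1·π/2 = π/2.
  u² cross terms: 2·(1)·(1)·∫1·sin(2x) dx = 2·(0) = 0.
  So ∫_0^π u² dx = π + π/2 + 0 = 3*π/2.
  (u')² squared terms: (2)²·∫cos(2x)² dx = 4·π/2 = 2*π.
  So ∫_0^π (u')² dx = 2*π.
||u||_{H^1}^2 = (3*π/2) + (2*π) = 7*π/2.


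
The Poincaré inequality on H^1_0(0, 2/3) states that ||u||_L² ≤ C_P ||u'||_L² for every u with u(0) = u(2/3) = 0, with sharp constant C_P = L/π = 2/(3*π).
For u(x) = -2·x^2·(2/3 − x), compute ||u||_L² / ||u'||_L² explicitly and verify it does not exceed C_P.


||u||_L² / ||u'||_L² = sqrt(14)/21 < C_P = 2/(3*π).

u(x) = -2·x^2·(2/3 − x), so u'(x) = 2*x*(9*x - 4)/3.
u(x) = -2·x^2·(2/3 − x) vanishes at x = 0 and x = 2/3, so u ∈ H^1_0(0, 2/3). Differentiate via the product rule and integrate the resulting polynomials term by term.
  ∫_0^2/3 u² dx = ∫_0^2/3 (4*x^6 - 16*x^5/3 + 16*x^4/9) dx. Term by term:
    ∫_0^2/3 4*x^6 dx = 512/15309;  ∫_0^2/3 -16*x^5/3 dx = -512/6561;  ∫_0^2/3 16*x^4/9 dx = 512/10935.
  Sum: 512/15309 − 512/6561 + 512/10935 = 512/229635.
  ∫_0^2/3 (u')² dx = ∫_0^2/3 (36*x^4 - 32*x^3 + 64*x^2/9) dx. Term by term:
    ∫_0^2/3 36*x^4 dx = 128/135;  ∫_0^2/3 -32*x^3 dx = -128/81;  ∫_0^2/3 64*x^2/9 dx = 512/729.
  Sum: 128/135 − 128/81 + 512/729 = 256/3645.
∫_0^2/3 u² dx = 512/229635, so ||u||_L² = 16*sqrt(70)/2835.
∫_0^2/3 (u')² dx = 256/3645, so ||u'||_L² = 16*sqrt(5)/135.
Ratio ||u||_L² / ||u'||_L² = sqrt(14)/21.
Sharp Poincaré constant on H^1_0(0, 2/3) is C_P = L/π = 2/(3*π), achieved by sin(3*π/2·x).
A polynomial bump cannot attain the sharp Poincaré constant (only the first sine eigenfunction does), so the ratio is strictly less than C_P, consistent with ||u||_L² ≤ C_P ||u'||_L².


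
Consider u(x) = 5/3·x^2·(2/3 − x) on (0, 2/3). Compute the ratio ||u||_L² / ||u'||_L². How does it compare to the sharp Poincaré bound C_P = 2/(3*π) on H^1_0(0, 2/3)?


||u||_L² / ||u'||_L² = sqrt(14)/21 < C_P = 2/(3*π).

u(x) = 5/3·x^2·(2/3 − x), so u'(x) = 5*x*(4 - 9*x)/9.
u(x) = 5/3·x^2·(2/3 − x) vanishes at x = 0 and x = 2/3, so u ∈ H^1_0(0, 2/3). Differentiate via the product rule and integrate the resulting polynomials term by term.
  ∫_0^2/3 u² dx = ∫_0^2/3 (25*x^6/9 - 100*x^5/27 + 100*x^4/81) dx. Term by term:
    ∫_0^2/3 25*x^6/9 dx = 3200/137781;  ∫_0^2/3 -100*x^5/27 dx = -3200/59049;  ∫_0^2/3 100*x^4/81 dx = 640/19683.
  Sum: 3200/137781 − 3200/59049 + 640/19683 = 640/413343.
  ∫_0^2/3 (u')² dx = ∫_0^2/3 (25*x^4 - 200*x^3/9 + 400*x^2/81) dx. Term by term:
    ∫_0^2/3 25*x^4 dx = 160/243;  ∫_0^2/3 -200*x^3/9 dx = -800/729;  ∫_0^2/3 400*x^2/81 dx = 3200/6561.
  Sum: 160/243 − 800/729 + 3200/6561 = 320/6561.
∫_0^2/3 u² dx = 640/413343, so ||u||_L² = 8*sqrt(70)/1701.
∫_0^2/3 (u')² dx = 320/6561, so ||u'||_L² = 8*sqrt(5)/81.
Ratio ||u||_L² / ||u'||_L² = sqrt(14)/21.
Sharp Poincaré constant on H^1_0(0, 2/3) is C_P = L/π = 2/(3*π), achieved by sin(3*π/2·x).
A polynomial bump cannot attain the sharp Poincaré constant (only the first sine eigenfunction does), so the ratio is strictly less than C_P, consistent with ||u||_L² ≤ C_P ||u'||_L².


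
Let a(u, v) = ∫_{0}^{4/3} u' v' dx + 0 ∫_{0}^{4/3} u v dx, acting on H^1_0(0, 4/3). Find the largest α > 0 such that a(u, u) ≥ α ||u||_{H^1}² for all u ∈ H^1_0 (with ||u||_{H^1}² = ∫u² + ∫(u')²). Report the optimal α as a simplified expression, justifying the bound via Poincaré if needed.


α = 9*π^2/(16 + 9*π^2)

Coercivity of a(·,·) on H^1_0(0, 4/3) means a(u, u) ≥ α ||u||_{H^1}² for every u ∈ H^1_0.
The interval has length L = 4/3, and Poincaré/coercivity depend only on L. Here a(u, u) = ∫(u')² + (0)·∫u².
Here c = 0, so a(u,u) = ∫(u')² alone. The condition a(u,u) ≥ α||u||_{H^1}² reads (1−α)∫(u')² ≥ (α−c)∫u². Any admissible α is ≤ 1 (rapidly oscillating u have ∫u²/∫(u')² → 0), and α = 1 would force 0 ≥ (1−c)∫u², impossible since c < 1; so 1−α > 0. By the sharp Poincaré inequality on H^1_0 of an interval of length L, ∫(u')² ≥ (π/L)²∫u² with equality for the first sine mode sin(π(x−x₀)/L) (x₀ the left endpoint), so the inequality holds for all u iff (1−α)(π/L)² ≥ α − c, i.e. α ≤ ((π/L)² + c)/((π/L)² + 1) = (1 + c(L/π)²)/(1 + (L/π)²). (Direct route, valid since c ≤ 0: Poincaré gives c∫u² ≥ c(L/π)²∫(u')², so a(u,u) ≥ (1 + c(L/π)²)∫(u')², while ||u||_{H^1}² ≤ (1 + (L/π)²)∫(u')²; dividing yields the same α.) With (π/L)² = 9*π^2/16 and c = 0, the largest admissible constant is α = ((π/L)² + c)/((π/L)² + 1).
Simplifying, α = 9*π^2/(16 + 9*π^2).


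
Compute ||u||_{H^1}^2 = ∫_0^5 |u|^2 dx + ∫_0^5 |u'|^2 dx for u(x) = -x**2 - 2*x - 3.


||u||_{H^1}^2 = 6445/3

The H^1 norm (squared) on an interval (0, L) is
  ||u||_{H^1}^2 = ∫_0^L u(x)^2 dx + ∫_0^L u'(x)^2 dx.
Compute u'(x) = -2*x - 2.
Then u(x)^2 = x**4 + 4*x**3 + 10*x**2 + 12*x + 9 and u'(x)^2 = 4*x**2 + 8*x + 4.
Integrate each monomial from 0 to 5 using ∫_0^5 c·x^n dx = c·5^(n+1)/(n+1):
  ∫_0^5 u(x)^2 dx = ∫_0^5 (x^4 + 4*x^3 + 10*x^2 + 12*x + 9) dx. Term by term:
    ∫_0^5 x^4 dx = 625;  ∫_0^5 4*x^3 dx = 625;  ∫_0^5 10*x^2 dx = 1250/3;
    ∫_0^5 12*x dx = 150;  ∫_0^5 9 dx = 45.
  Sum: 625 + 625 + 1250/3 + 150 + 45 = 5585/3.
  ∫_0^5 u'(x)^2 dx = ∫_0^5 (4*x^2 + 8*x + 4) dx. Term by term:
    ∫_0^5 4*x^2 dx = 500/3;  ∫_0^5 8*x dx = 100;  ∫_0^5 4 dx = 20.
  Sum: 500/3 + 100 + 20 = 860/3.
Adding: ||u||_{H^1}^2 = 5585/3 + 860/3 = 6445/3.


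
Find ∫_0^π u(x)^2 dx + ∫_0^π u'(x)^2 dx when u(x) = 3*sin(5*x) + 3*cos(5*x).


||u||_{H^1(0,π)}^2 = 234*π

u'(x) = -15*sin(5*x) + 15*cos(5*x).
Expand u² and (u')² and integrate term by term on (0, π), using: for integers n ≥ 1, ∫_0^π sin²(nx) dx = ∫_0^π cos²(nx) dx = π/2; for n ≠ n', ∫_0^π sin(nx)sin(n'x) dx = ∫_0^π cos(nx)cos(n'x) dx = 0; and by product-to-sum, ∫_0^π sin(nx)cos(n'x) dx = ½∫_0^π [sin((n+n')x) + sin((n−n')x)] dx, which is 0 when n+n' is even and 2n/(n²−n'²) when n+n' is odd (it need not vanish on (0, π)).
  u² squared terms: (3)²·∫cos(5x)² dx = 9·π/2 = 9*π/2;  (3)²·∫sin(5x)² dx = 9·π/2 = 9*π/2.
  u² cross terms: 2·(3)·(3)·∫cos(5x)·sin(5x) dx = 18·(0) = 0.
  So ∫_0^π u² dx = 9*π/2 + 9*π/2 + 0 = 9*π.
  (u')² squared terms: (-15)²·∫sin(5x)² dx = 225·π/2 = 225*π/2;  (15)²·∫cos(5x)² dx = 225·π/2 = 225*π/2.
  (u')² cross terms: 2·(-15)·(15)·∫sin(5x)·cos(5x) dx = -450·(0) = 0.
  So ∫_0^π (u')² dx = 225*π/2 + 225*π/2 + 0 = 225*π.
||u||_{H^1}^2 = (9*π) + (225*π) = 234*π.


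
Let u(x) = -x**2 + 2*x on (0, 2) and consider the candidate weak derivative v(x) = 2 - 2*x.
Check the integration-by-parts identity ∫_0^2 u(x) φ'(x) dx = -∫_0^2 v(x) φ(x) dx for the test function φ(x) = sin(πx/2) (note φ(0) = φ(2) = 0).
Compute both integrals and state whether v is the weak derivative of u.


LHS = 0, RHS = 0. Yes, v = u' weakly.

u(x) = -x**2 + 2*x, classical derivative u'(x) = 2 - 2*x.
φ(x) = sin(πx/2), so φ'(x) = π*cos(π*x/2)/2.
Note φ(0) = φ(2) = 0, so the boundary term u·φ vanishes.
LHS = ∫_0^2 u(x) φ'(x) dx = ∫_0^2 (-π*x^2*cos(π*x/2)/2 + π*x*cos(π*x/2)) dx. Term by term:
  ∫_0^2 π*x*cos(π*x/2) dx = -8/π;  ∫_0^2 -π*x^2*cos(π*x/2)/2 dx = 8/π.
Sum: -8/π + 8/π = 0.
So LHS = 0.
∫_0^2 v(x) φ(x) dx = ∫_0^2 (-2*x*sin(π*x/2) + 2*sin(π*x/2)) dx. Term by term:
  ∫_0^2 2*sin(π*x/2) dx = 8/π;  ∫_0^2 -2*x*sin(π*x/2) dx = -8/π.
Sum: 8/π − 8/π = 0.
So RHS = -∫_0^2 v(x) φ(x) dx = 0.
LHS = RHS, so the identity holds for this test φ.
Moreover u is smooth here and v(x) = u'(x) = 2 - 2*x pointwise, so the identity holds for every test function. Hence v is the weak derivative of u.


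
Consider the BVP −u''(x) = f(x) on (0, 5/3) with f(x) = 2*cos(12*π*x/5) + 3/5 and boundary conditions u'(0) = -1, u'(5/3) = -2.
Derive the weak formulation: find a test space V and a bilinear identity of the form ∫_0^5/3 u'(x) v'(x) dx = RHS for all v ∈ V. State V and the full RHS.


V = H^1(0, 5/3) (v unrestricted at boundary; u is determined up to an additive constant); weak form: ∫_0^5/3 u'v' dx = ∫_0^5/3 (2*cos(12*π*x/5) + 3/5) v dx − 2·v(5/3) + v(0) for all v ∈ V.

Multiply both sides by a test function v and integrate from 0 to 5/3:
  ∫_0^5/3 −u''(x) v(x) dx = ∫_0^5/3 f(x) v(x) dx.
Integrate the LHS by parts once:
  ∫_0^5/3 −u'' v dx = −[u'(x) v(x)]_0^5/3 + ∫_0^5/3 u'(x) v'(x) dx.
Thus ∫_0^5/3 u'(x) v'(x) dx = ∫_0^5/3 f(x) v(x) dx + [u'(x) v(x)]_0^5/3.
Choose V so that boundary terms are either known or forced to vanish.
u has inhomogeneous Neumann u'(0) = -1, u'(5/3) = -2. [u' v]_0^5/3 = (-2)·v(5/3) − (-1)·v(0) = − 2·v(5/3) + v(0). Take V = H^1(0, 5/3); boundary term becomes part of RHS.
Weak formulation: find u (satisfying any essential BC) such that ∫_0^5/3 u'(x) v'(x) dx = ∫_0^5/3 f v dx − 2·v(5/3) + v(0) for all v ∈ V (Neumann data are natural BCs: they enter the RHS as boundary terms).
Substituting f(x) = 2*cos(12*π*x/5) + 3/5, the right-hand side is ∫_0^5/3 (2*cos(12*π*x/5) + 3/5) v dx − 2·v(5/3) + v(0).
Compatibility check (pure Neumann): taking v ≡ 1 ∈ V gives 0 = ∫_0^5/3 f dx + (-2) − (-1), i.e. ∫_0^5/3 f dx must equal u'(0) − u'(5/3) = 1. Indeed ∫_0^5/3 (2*cos(12*π*x/5) + 3/5) dx = 1, so the data are compatible. The solution is then unique only up to an additive constant (fix it e.g. by requiring ∫_0^5/3 u dx = 0).


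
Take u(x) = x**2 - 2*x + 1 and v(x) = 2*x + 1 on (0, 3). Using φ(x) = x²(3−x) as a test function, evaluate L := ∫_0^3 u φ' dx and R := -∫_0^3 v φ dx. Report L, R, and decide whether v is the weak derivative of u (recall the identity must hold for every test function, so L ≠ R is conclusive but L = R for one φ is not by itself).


LHS = -54/5, RHS = -621/20. No, v is not the weak derivative of u.

u(x) = x**2 - 2*x + 1, classical derivative u'(x) = 2*x - 2.
φ(x) = x²(3−x), so φ'(x) = 3*x*(2 - x).
Note φ(0) = φ(3) = 0, so the boundary term u·φ vanishes.
LHS = ∫_0^3 u(x) φ'(x) dx = ∫_0^3 (-3*x^4 + 12*x^3 - 15*x^2 + 6*x) dx. Term by term:
  ∫_0^3 -3*x^4 dx = -729/5;  ∫_0^3 12*x^3 dx = 243;  ∫_0^3 -15*x^2 dx = -135;
  ∫_0^3 6*x dx = 27.
Sum: -729/5 + 243 − 135 + 27 = -54/5.
So LHS = -54/5.
∫_0^3 v(x) φ(x) dx = ∫_0^3 (-2*x^4 + 5*x^3 + 3*x^2) dx. Term by term:
  ∫_0^3 -2*x^4 dx = -486/5;  ∫_0^3 5*x^3 dx = 405/4;  ∫_0^3 3*x^2 dx = 27.
Sum: -486/5 + 405/4 + 27 = 621/20.
So RHS = -∫_0^3 v(x) φ(x) dx = -621/20.
LHS − RHS = 81/4 ≠ 0, so the identity fails.
(For a valid weak derivative the identity must hold for EVERY test function, in particular this one. The failure shows v is NOT the weak derivative of u.)
Correct weak derivative would be u'(x) = 2*x - 2.


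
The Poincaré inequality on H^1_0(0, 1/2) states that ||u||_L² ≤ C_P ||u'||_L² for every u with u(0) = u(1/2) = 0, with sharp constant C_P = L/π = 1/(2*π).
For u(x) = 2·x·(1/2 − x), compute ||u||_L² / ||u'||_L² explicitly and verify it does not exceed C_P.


||u||_L² / ||u'||_L² = sqrt(10)/20 < C_P = 1/(2*π).

u(x) = 2·x·(1/2 − x), so u'(x) = 1 - 4*x.
u(x) = 2·x·(1/2 − x) vanishes at x = 0 and x = 1/2, so u ∈ H^1_0(0, 1/2). Differentiate via the product rule and integrate the resulting polynomials term by term.
  ∫_0^1/2 u² dx = ∫_0^1/2 (4*x^4 - 4*x^3 + x^2) dx. Term by term:
    ∫_0^1/2 4*x^4 dx = 1/40;  ∫_0^1/2 -4*x^3 dx = -1/16;  ∫_0^1/2 x^2 dx = 1/24.
  Sum: 1/40 − 1/16 + 1/24 = 1/240.
  ∫_0^1/2 (u')² dx = ∫_0^1/2 (16*x^2 - 8*x + 1) dx. Term by term:
    ∫_0^1/2 16*x^2 dx = 2/3;  ∫_0^1/2 -8*x dx = -1;  ∫_0^1/2 1 dx = 1/2.
  Sum: 2/3 − 1 + 1/2 = 1/6.
∫_0^1/2 u² dx = 1/240, so ||u||_L² = sqrt(15)/60.
∫_0^1/2 (u')² dx = 1/6, so ||u'||_L² = sqrt(6)/6.
Ratio ||u||_L² / ||u'||_L² = sqrt(10)/20.
Sharp Poincaré constant on H^1_0(0, 1/2) is C_P = L/π = 1/(2*π), achieved by sin(2*π·x).
A polynomial bump cannot attain the sharp Poincaré constant (only the first sine eigenfunction does), so the ratio is strictly less than C_P, consistent with ||u||_L² ≤ C_P ||u'||_L².


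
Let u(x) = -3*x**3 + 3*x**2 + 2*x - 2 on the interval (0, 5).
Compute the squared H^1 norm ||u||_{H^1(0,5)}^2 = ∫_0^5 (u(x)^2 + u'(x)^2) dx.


||u||_{H^1}^2 = 1871165/21

The H^1 norm (squared) on an interval (0, L) is
  ||u||_{H^1}^2 = ∫_0^L u(x)^2 dx + ∫_0^L u'(x)^2 dx.
Compute u'(x) = -9*x**2 + 6*x + 2.
Then u(x)^2 = 9*x**6 - 18*x**5 - 3*x**4 + 24*x**3 - 8*x**2 - 8*x + 4 and u'(x)^2 = 81*x**4 - 108*x**3 + 24*x + 4.
Integrate each monomial from 0 to 5 using ∫_0^5 c·x^n dx = c·5^(n+1)/(n+1):
  ∫_0^5 u(x)^2 dx = ∫_0^5 (9*x^6 - 18*x^5 - 3*x^4 + 24*x^3 - 8*x^2 - 8*x + 4) dx. Term by term:
    ∫_0^5 9*x^6 dx = 703125/7;  ∫_0^5 -18*x^5 dx = -46875;  ∫_0^5 -3*x^4 dx = -1875;
    ∫_0^5 24*x^3 dx = 3750;  ∫_0^5 -8*x^2 dx = -1000/3;  ∫_0^5 -8*x dx = -100;
    ∫_0^5 4 dx = 20.
  Sum: 703125/7 − 46875 − 1875 + 3750 − 1000/3 − 100 + 20 = 1155695/21.
  ∫_0^5 u'(x)^2 dx = ∫_0^5 (81*x^4 - 108*x^3 + 24*x + 4) dx. Term by term:
    ∫_0^5 81*x^4 dx = 50625;  ∫_0^5 -108*x^3 dx = -16875;  ∫_0^5 24*x dx = 300;
    ∫_0^5 4 dx = 20.
  Sum: 50625 − 16875 + 300 + 20 = 34070.
Adding: ||u||_{H^1}^2 = 1155695/21 + 34070 = 1871165/21.


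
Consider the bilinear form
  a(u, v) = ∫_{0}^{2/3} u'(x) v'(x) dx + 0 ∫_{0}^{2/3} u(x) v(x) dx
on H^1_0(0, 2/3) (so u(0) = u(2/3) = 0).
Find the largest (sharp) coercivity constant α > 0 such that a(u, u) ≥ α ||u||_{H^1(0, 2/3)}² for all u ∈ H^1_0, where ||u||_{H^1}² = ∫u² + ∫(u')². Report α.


α = 9*π^2/(4 + 9*π^2)

Coercivity of a(·,·) on H^1_0(0, 2/3) means a(u, u) ≥ α ||u||_{H^1}² for every u ∈ H^1_0.
The interval has length L = 2/3, and Poincaré/coercivity depend only on L. Here a(u, u) = ∫(u')² + (0)·∫u².
Here c = 0, so a(u,u) = ∫(u')² alone. The condition a(u,u) ≥ α||u||_{H^1}² reads (1−α)∫(u')² ≥ (α−c)∫u². Any admissible α is ≤ 1 (rapidly oscillating u have ∫u²/∫(u')² → 0), and α = 1 would force 0 ≥ (1−c)∫u², impossible since c < 1; so 1−α > 0. By the sharp Poincaré inequality on H^1_0 of an interval of length L, ∫(u')² ≥ (π/L)²∫u² with equality for the first sine mode sin(π(x−x₀)/L) (x₀ the left endpoint), so the inequality holds for all u iff (1−α)(π/L)² ≥ α − c, i.e. α ≤ ((π/L)² + c)/((π/L)² + 1) = (1 + c(L/π)²)/(1 + (L/π)²). (Direct route, valid since c ≤ 0: Poincaré gives c∫u² ≥ c(L/π)²∫(u')², so a(u,u) ≥ (1 + c(L/π)²)∫(u')², while ||u||_{H^1}² ≤ (1 + (L/π)²)∫(u')²; dividing yields the same α.) With (π/L)² = 9*π^2/4 and c = 0, the largest admissible constant is α = ((π/L)² + c)/((π/L)² + 1).
Simplifying, α = 9*π^2/(4 + 9*π^2).


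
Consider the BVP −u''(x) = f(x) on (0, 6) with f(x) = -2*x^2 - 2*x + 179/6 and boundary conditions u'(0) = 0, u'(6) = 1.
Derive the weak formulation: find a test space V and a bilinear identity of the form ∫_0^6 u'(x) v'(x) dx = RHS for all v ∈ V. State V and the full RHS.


V = H^1(0, 6) (v unrestricted at boundary; u is determined up to an additive constant); weak form: ∫_0^6 u'v' dx = ∫_0^6 (-2*x^2 - 2*x + 179/6) v dx + v(6) for all v ∈ V.

Multiply both sides by a test function v and integrate from 0 to 6:
  ∫_0^6 −u''(x) v(x) dx = ∫_0^6 f(x) v(x) dx.
Integrate the LHS by parts once:
  ∫_0^6 −u'' v dx = −[u'(x) v(x)]_0^6 + ∫_0^6 u'(x) v'(x) dx.
Thus ∫_0^6 u'(x) v'(x) dx = ∫_0^6 f(x) v(x) dx + [u'(x) v(x)]_0^6.
Choose V so that boundary terms are either known or forced to vanish.
u has inhomogeneous Neumann u'(0) = 0, u'(6) = 1. [u' v]_0^6 = (1)·v(6) − (0)·v(0) = v(6). Take V = H^1(0, 6); boundary term becomes part of RHS.
Weak formulation: find u (satisfying any essential BC) such that ∫_0^6 u'(x) v'(x) dx = ∫_0^6 f v dx + v(6) for all v ∈ V (Neumann data are natural BCs: they enter the RHS as boundary terms).
Substituting f(x) = -2*x^2 - 2*x + 179/6, the right-hand side is ∫_0^6 (-2*x^2 - 2*x + 179/6) v dx + v(6).
Compatibility check (pure Neumann): taking v ≡ 1 ∈ V gives 0 = ∫_0^6 f dx + (1) − (0), i.e. ∫_0^6 f dx must equal u'(0) − u'(6) = -1. Indeed ∫_0^6 (-2*x^2 - 2*x + 179/6) dx = -1, so the data are compatible. The solution is then unique only up to an additive constant (fix it e.g. by requiring ∫_0^6 u dx = 0).


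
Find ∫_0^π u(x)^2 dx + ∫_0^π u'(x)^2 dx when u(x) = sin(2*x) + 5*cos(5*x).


||u||_{H^1(0,π)}^2 = -1040/21 + 655*π/2

u'(x) = -25*sin(5*x) + 2*cos(2*x).
Expand u² and (u')² and integrate term by term on (0, π), using: for integers n ≥ 1, ∫_0^π sin²(nx) dx = ∫_0^π cos²(nx) dx = π/2; for n ≠ n', ∫_0^π sin(nx)sin(n'x) dx = ∫_0^π cos(nx)cos(n'x) dx = 0; and by product-to-sum, ∫_0^π sin(nx)cos(n'x) dx = ½∫_0^π [sin((n+n')x) + sin((n−n')x)] dx, which is 0 when n+n' is even and 2n/(n²−n'²) when n+n' is odd (it need not vanish on (0, π)).
  u² squared terms: (5)²·∫cos(5x)² dx = 25·π/2 = 25*π/2;  (1)²·∫sin(2x)² dx = 1·π/2 = π/2.
  u² cross terms: 2·(5)·(1)·∫cos(5x)·sin(2x) dx = 10·(-4/21) = -40/21.
  So ∫_0^π u² dx = 25*π/2 + π/2 − 40/21 = -40/21 + 13*π.
  (u')² squared terms: (-25)²·∫sin(5x)² dx = 625·π/2 = 625*π/2;  (2)²·∫cos(2x)² dx = 4·π/2 = 2*π.
  (u')² cross terms: 2·(-25)·(2)·∫sin(5x)·cos(2x) dx = -100·(10/21) = -1000/21.
  So ∫_0^π (u')² dx = 625*π/2 + 2*π − 1000/21 = -1000/21 + 629*π/2.
||u||_{H^1}^2 = (-40/21 + 13*π) + (-1000/21 + 629*π/2) = -1040/21 + 655*π/2.


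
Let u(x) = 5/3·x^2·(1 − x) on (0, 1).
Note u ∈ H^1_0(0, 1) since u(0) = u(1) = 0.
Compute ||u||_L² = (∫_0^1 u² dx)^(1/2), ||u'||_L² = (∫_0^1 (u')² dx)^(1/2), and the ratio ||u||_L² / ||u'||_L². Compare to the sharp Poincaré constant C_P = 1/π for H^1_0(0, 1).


||u||_L² / ||u'||_L² = sqrt(14)/14 < C_P = 1/π.

u(x) = 5/3·x^2·(1 − x), so u'(x) = 5*x*(2 - 3*x)/3.
u(x) = 5/3·x^2·(1 − x) vanishes at x = 0 and x = 1, so u ∈ H^1_0(0, 1). Differentiate via the product rule and integrate the resulting polynomials term by term.
  ∫_0^1 u² dx = ∫_0^1 (25*x^6/9 - 50*x^5/9 + 25*x^4/9) dx. Term by term:
    ∫_0^1 25*x^6/9 dx = 25/63;  ∫_0^1 -50*x^5/9 dx = -25/27;  ∫_0^1 25*x^4/9 dx = 5/9.
  Sum: 25/63 − 25/27 + 5/9 = 5/189.
  ∫_0^1 (u')² dx = ∫_0^1 (25*x^4 - 100*x^3/3 + 100*x^2/9) dx. Term by term:
    ∫_0^1 25*x^4 dx = 5;  ∫_0^1 -100*x^3/3 dx = -25/3;  ∫_0^1 100*x^2/9 dx = 100/27.
  Sum: 5 − 25/3 + 100/27 = 10/27.
∫_0^1 u² dx = 5/189, so ||u||_L² = sqrt(105)/63.
∫_0^1 (u')² dx = 10/27, so ||u'||_L² = sqrt(30)/9.
Ratio ||u||_L² / ||u'||_L² = sqrt(14)/14.
Sharp Poincaré constant on H^1_0(0, 1) is C_P = L/π = 1/π, achieved by sin(π·x).
A polynomial bump cannot attain the sharp Poincaré constant (only the first sine eigenfunction does), so the ratio is strictly less than C_P, consistent with ||u||_L² ≤ C_P ||u'||_L².


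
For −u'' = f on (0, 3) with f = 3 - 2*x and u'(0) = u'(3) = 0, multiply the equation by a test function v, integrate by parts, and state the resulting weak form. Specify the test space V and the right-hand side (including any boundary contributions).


V = H^1(0, 3) (no boundary constraint on v; u is determined up to an additive constant); weak form: ∫_0^3 u'v' dx = ∫_0^3 (3 - 2*x) v dx for all v ∈ V.

Multiply both sides by a test function v and integrate from 0 to 3:
  ∫_0^3 −u''(x) v(x) dx = ∫_0^3 f(x) v(x) dx.
Integrate the LHS by parts once:
  ∫_0^3 −u'' v dx = −[u'(x) v(x)]_0^3 + ∫_0^3 u'(x) v'(x) dx.
Thus ∫_0^3 u'(x) v'(x) dx = ∫_0^3 f(x) v(x) dx + [u'(x) v(x)]_0^3.
Choose V so that boundary terms are either known or forced to vanish.
u has homogeneous Neumann: u'(0) = u'(3) = 0. So [u' v]_0^3 = 0·v(3) − 0·v(0) = 0 for any v; take V = H^1(0, 3).
Weak formulation: find u (satisfying any essential BC) such that ∫_0^3 u'(x) v'(x) dx = ∫_0^3 f v dx for all v ∈ V (homogeneous Neumann, so boundary terms vanish).
Substituting f(x) = 3 - 2*x, the right-hand side is ∫_0^3 (3 - 2*x) v dx.
Compatibility check (pure Neumann): taking v ≡ 1 ∈ V gives 0 = ∫_0^3 f dx + (0) − (0), i.e. ∫_0^3 f dx must equal u'(0) − u'(3) = 0. Indeed ∫_0^3 (3 - 2*x) dx = 0, so the data are compatible. The solution is then unique only up to an additive constant (fix it e.g. by requiring ∫_0^3 u dx = 0).


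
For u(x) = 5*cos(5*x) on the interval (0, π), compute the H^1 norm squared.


||u||_{H^1(0,π)}^2 = 325*π

u'(x) = -25*sin(5*x).
Expand u² and (u')² and integrate term by term on (0, π), using: for integers n ≥ 1, ∫_0^π sin²(nx) dx = ∫_0^π cos²(nx) dx = π/2; for n ≠ n', ∫_0^π sin(nx)sin(n'x) dx = ∫_0^π cos(nx)cos(n'x) dx = 0; and by product-to-sum, ∫_0^π sin(nx)cos(n'x) dx = ½∫_0^π [sin((n+n')x) + sin((n−n')x)] dx, which is 0 when n+n' is even and 2n/(n²−n'²) when n+n' is odd (it need not vanish on (0, π)).
  u² squared terms: (5)²·∫cos(5x)² dx = 25·π/2 = 25*π/2.
  So ∫_0^π u² dx = 25*π/2.
  (u')² squared terms: (-25)²·∫sin(5x)² dx = 625·π/2 = 625*π/2.
  So ∫_0^π (u')² dx = 625*π/2.
||u||_{H^1}^2 = (25*π/2) + (625*π/2) = 325*π.


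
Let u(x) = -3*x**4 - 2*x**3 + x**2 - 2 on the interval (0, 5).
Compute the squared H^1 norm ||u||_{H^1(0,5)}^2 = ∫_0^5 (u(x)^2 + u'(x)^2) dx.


||u||_{H^1}^2 = 188437715/42

The H^1 norm (squared) on an interval (0, L) is
  ||u||_{H^1}^2 = ∫_0^L u(x)^2 dx + ∫_0^L u'(x)^2 dx.
Compute u'(x) = -12*x**3 - 6*x**2 + 2*x.
Then u(x)^2 = 9*x**8 + 12*x**7 - 2*x**6 - 4*x**5 + 13*x**4 + 8*x**3 - 4*x**2 + 4 and u'(x)^2 = 144*x**6 + 144*x**5 - 12*x**4 - 24*x**3 + 4*x**2.
Integrate each monomial from 0 to 5 using ∫_0^5 c·x^n dx = c·5^(n+1)/(n+1):
  ∫_0^5 u(x)^2 dx = ∫_0^5 (9*x^8 + 12*x^7 - 2*x^6 - 4*x^5 + 13*x^4 + 8*x^3 - 4*x^2 + 4) dx. Term by term:
    ∫_0^5 9*x^8 dx = 1953125;  ∫_0^5 12*x^7 dx = 1171875/2;  ∫_0^5 -2*x^6 dx = -156250/7;
    ∫_0^5 -4*x^5 dx = -31250/3;  ∫_0^5 13*x^4 dx = 8125;  ∫_0^5 8*x^3 dx = 1250;
    ∫_0^5 -4*x^2 dx = -500/3;  ∫_0^5 4 dx = 20.
  Sum: 1953125 + 1171875/2 − 156250/7 − 31250/3 + 8125 + 1250 − 500/3 + 20 = 105653215/42.
  ∫_0^5 u'(x)^2 dx = ∫_0^5 (144*x^6 + 144*x^5 - 12*x^4 - 24*x^3 + 4*x^2) dx. Term by term:
    ∫_0^5 144*x^6 dx = 11250000/7;  ∫_0^5 144*x^5 dx = 375000;  ∫_0^5 -12*x^4 dx = -7500;
    ∫_0^5 -24*x^3 dx = -3750;  ∫_0^5 4*x^2 dx = 500/3.
  Sum: 11250000/7 + 375000 − 7500 − 3750 + 500/3 = 41392250/21.
Adding: ||u||_{H^1}^2 = 105653215/42 + 41392250/21 = 188437715/42.
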